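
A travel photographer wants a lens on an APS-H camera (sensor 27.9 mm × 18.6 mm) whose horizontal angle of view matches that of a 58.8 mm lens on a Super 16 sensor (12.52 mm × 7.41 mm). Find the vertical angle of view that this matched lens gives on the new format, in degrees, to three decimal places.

Equal horizontal AOV ⇒ f₂ = f₁ · 27.9/12.52 = 58.8 × 2.22843 ≈ 131.0319 mm.
Vertical AOV on the new format = 2·arctan(18.6 / (2 × 131.0319)) = 2·arctan(0.07098) ≈ 8.1195°.

8.120°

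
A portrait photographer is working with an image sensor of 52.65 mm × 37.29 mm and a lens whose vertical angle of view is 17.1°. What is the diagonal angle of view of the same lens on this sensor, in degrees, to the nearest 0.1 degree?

29.2°

From the vertical AOV: f = 37.29 / (2·tan(8.55°)) = 37.29 / 0.30069 ≈ 124.0162 mm.
Sensor diagonal = √(52.65² + 37.29²) = √4162.5666 ≈ 64.5180 mm.
Diagonal AOV = 2·arctan(64.5180 / (2 × 124.0162)) = 2·arctan(0.26012) ≈ 29.1612°.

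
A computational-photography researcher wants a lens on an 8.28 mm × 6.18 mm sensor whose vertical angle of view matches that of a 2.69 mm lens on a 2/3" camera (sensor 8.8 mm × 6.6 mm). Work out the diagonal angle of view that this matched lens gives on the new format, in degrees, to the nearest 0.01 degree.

128.01°

Equal vertical AOV ⇒ f₂ = f₁ · 6.18/6.6 = 2.69 × 0.93636 ≈ 2.5188 mm.
Sensor diagonal = √(8.28² + 6.18²) = √106.7508 ≈ 10.3320 mm.
Diagonal AOV on the new format = 2·arctan(10.3320 / (2 × 2.5188)) = 2·arctan(2.05097) ≈ 128.0146°.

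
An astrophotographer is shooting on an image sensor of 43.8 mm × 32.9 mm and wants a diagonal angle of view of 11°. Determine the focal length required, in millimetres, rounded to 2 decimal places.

Sensor diagonal = √(43.8² + 32.9²) = √3000.8500 ≈ 54.7800 mm.
From α = 2·arctan(d/2f) we get f = d / (2·tan(α/2)).
With d = 54.7800 mm and α/2 = 5.5°, tan(α/2) ≈ 0.09629, so f ≈ 54.7800 / 0.19258 ≈ 284.4561 mm.

284.46 mm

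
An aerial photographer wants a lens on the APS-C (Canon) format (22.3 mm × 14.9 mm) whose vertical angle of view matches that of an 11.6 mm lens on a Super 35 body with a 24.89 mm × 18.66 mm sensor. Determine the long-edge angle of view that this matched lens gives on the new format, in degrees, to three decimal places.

Equal vertical AOV ⇒ f₂ = f₁ · 14.9/18.66 = 11.6 × 0.79850 ≈ 9.2626 mm.
Long-edge AOV on the new format = 2·arctan(22.3 / (2 × 9.2626)) = 2·arctan(1.20377) ≈ 100.5654°.

100.565°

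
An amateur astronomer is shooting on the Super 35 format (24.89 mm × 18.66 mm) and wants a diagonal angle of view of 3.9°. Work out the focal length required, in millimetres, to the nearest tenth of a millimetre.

Sensor diagonal = √(24.89² + 18.66²) = √967.7077 ≈ 31.1080 mm.
From α = 2·arctan(d/2f) we get f = d / (2·tan(α/2)).
With d = 31.1080 mm and α/2 = 1.95°, tan(α/2) ≈ 0.03405, so f ≈ 31.1080 / 0.06809 ≈ 456.8382 mm.

456.8 mm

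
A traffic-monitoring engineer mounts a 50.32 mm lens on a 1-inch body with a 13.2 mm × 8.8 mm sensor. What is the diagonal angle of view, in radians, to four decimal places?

0.3127 rad

Sensor diagonal = √(13.2² + 8.8²) = √251.6800 ≈ 15.8644 mm.
Angle of view α = 2·arctan(d/2f) with d = 15.8644 mm and f = 50.32 mm.
d/2f = 0.15764; arctan(0.15764) ≈ 0.1563 rad, so α ≈ 0.3127 rad.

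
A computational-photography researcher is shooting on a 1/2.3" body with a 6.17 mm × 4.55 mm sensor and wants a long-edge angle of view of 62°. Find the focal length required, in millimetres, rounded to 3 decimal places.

From α = 2·arctan(w/2f) we get f = w / (2·tan(α/2)).
With w = 6.17 mm and α/2 = 31°, tan(α/2) ≈ 0.60086, so f ≈ 6.17 / 1.20172 ≈ 5.1343 mm.

5.134 mm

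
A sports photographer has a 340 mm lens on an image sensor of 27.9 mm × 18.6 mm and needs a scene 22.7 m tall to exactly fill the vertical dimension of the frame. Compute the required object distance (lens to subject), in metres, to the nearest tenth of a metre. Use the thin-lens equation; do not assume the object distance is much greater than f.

415.3 m

W: 22.7 m = 22700 mm.
Magnification m = h/W = dᵢ/dₒ; combined with 1/f = 1/dₒ + 1/dᵢ this gives dₒ = f·(1 + W/h).
dₒ = 340 mm × (1 + 22700/18.6) = 340 × 1221.4301 ≈ 415286.237 mm = 415.286 m.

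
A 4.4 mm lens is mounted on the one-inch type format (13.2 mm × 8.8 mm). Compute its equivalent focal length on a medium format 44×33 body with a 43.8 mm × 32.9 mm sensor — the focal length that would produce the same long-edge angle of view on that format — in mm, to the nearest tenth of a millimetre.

Equal angle of view means equal width/f ratio, so f₂ = f₁ · (width₂/width₁) = 4.4 × 43.8/13.2.
f₂ = 4.4 × 3.31818 ≈ 14.600 mm.

14.6 mm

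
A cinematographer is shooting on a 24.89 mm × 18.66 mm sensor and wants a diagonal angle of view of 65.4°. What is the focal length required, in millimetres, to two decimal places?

Sensor diagonal = √(24.89² + 18.66²) = √967.7077 ≈ 31.1080 mm.
From α = 2·arctan(d/2f) we get f = d / (2·tan(α/2)).
With d = 31.1080 mm and α/2 = 32.7°, tan(α/2) ≈ 0.64199, so f ≈ 31.1080 / 1.28398 ≈ 24.2278 mm.

24.23 mm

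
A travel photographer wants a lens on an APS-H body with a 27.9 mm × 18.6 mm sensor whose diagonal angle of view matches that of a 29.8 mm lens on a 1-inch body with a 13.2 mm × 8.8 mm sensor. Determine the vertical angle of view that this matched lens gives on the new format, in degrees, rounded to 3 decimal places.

16.798°

Sensor diagonal = √(13.2² + 8.8²) = √251.6800 ≈ 15.8644 mm.
Sensor diagonal = √(27.9² + 18.6²) = √1124.3700 ≈ 33.5316 mm.
Equal diagonal AOV ⇒ f₂ = f₁ · 33.5316/15.8644 = 29.8 × 2.11364 ≈ 62.9864 mm.
Vertical AOV on the new format = 2·arctan(18.6 / (2 × 62.9864)) = 2·arctan(0.14765) ≈ 16.7982°.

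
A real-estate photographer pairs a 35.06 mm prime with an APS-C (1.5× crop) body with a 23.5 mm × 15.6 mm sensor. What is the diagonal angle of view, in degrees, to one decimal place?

43.8°

Sensor diagonal = √(23.5² + 15.6²) = √795.6100 ≈ 28.2066 mm.
Angle of view α = 2·arctan(d/2f) with d = 28.2066 mm and f = 35.06 mm.
d/2f = 0.40226; arctan(0.40226) ≈ 21.9130°, so α ≈ 43.8260°.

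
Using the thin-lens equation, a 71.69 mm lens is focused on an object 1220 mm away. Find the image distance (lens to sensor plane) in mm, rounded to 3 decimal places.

1/dᵢ = 1/f − 1/dₒ = 1/71.69 − 1/1220 = 0.0131293 mm⁻¹.
dᵢ = 1/0.0131293 ≈ 76.1657 mm.

76.166 mm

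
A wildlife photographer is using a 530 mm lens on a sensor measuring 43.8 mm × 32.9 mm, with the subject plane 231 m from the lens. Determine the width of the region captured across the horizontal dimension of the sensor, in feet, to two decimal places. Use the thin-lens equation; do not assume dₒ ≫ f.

dₒ: 231 m = 231000 mm.
Similar triangles through the lens centre give W/dₒ = w/dᵢ; with 1/f = 1/dₒ + 1/dᵢ this gives W = w·(dₒ − f)/f.
W = 43.8 mm × (231000 − 530) / 530 = 43.8 × 434.8491 ≈ 19046.389 mm = 19046.389/304.8 ft = 62.4882 ft.

62.49 ft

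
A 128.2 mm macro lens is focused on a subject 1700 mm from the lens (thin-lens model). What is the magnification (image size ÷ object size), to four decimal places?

Thin lens: 1/f = 1/dₒ + 1/dᵢ → 1/dᵢ = 1/128.2 − 1/1700 = 0.0072121 mm⁻¹, so dᵢ ≈ 138.6563 mm.
Magnification m = dᵢ/dₒ = 138.6563/1700 ≈ 0.08156.

0.0816×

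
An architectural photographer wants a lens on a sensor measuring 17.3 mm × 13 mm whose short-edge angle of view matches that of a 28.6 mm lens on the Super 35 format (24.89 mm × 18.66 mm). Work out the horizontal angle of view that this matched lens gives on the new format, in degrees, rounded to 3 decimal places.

Equal short-edge AOV ⇒ f₂ = f₁ · 13/18.66 = 28.6 × 0.69668 ≈ 19.9250 mm.
Horizontal AOV on the new format = 2·arctan(17.3 / (2 × 19.9250)) = 2·arctan(0.43413) ≈ 46.9341°.

46.934°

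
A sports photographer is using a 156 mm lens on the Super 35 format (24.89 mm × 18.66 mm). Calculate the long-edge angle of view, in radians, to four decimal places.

Angle of view α = 2·arctan(w/2f) with w = 24.89 mm and f = 156 mm.
w/2f = 0.07978; arctan(0.07978) ≈ 0.0796 rad, so α ≈ 0.1592 rad.

0.1592 rad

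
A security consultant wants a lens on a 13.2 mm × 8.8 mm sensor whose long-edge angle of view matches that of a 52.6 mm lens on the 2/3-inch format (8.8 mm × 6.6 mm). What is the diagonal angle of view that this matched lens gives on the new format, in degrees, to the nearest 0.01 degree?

11.48°

Equal long-edge AOV ⇒ f₂ = f₁ · 13.2/8.8 = 52.6 × 1.50000 ≈ 78.9000 mm.
Sensor diagonal = √(13.2² + 8.8²) = √251.6800 ≈ 15.8644 mm.
Diagonal AOV on the new format = 2·arctan(15.8644 / (2 × 78.9000)) = 2·arctan(0.10054) ≈ 11.4819°.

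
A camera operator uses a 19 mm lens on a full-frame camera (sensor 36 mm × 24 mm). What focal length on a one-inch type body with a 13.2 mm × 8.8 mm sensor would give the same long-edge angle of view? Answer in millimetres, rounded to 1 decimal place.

7.0 mm

Equal angle of view means equal width/f ratio, so f₂ = f₁ · (width₂/width₁) = 19 × 13.2/36.
f₂ = 19 × 0.36667 ≈ 6.967 mm.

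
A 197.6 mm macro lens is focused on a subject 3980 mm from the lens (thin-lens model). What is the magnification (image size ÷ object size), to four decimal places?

0.0522×

Thin lens: 1/f = 1/dₒ + 1/dᵢ → 1/dᵢ = 1/197.6 − 1/3980 = 0.0048095 mm⁻¹, so dᵢ ≈ 207.9230 mm.
Magnification m = dᵢ/dₒ = 207.9230/3980 ≈ 0.05224.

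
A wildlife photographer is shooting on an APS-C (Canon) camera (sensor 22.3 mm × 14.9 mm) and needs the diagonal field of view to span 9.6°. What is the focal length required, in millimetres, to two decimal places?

159.69 mm

Sensor diagonal = √(22.3² + 14.9²) = √719.3000 ≈ 26.8198 mm.
From α = 2·arctan(d/2f) we get f = d / (2·tan(α/2)).
With d = 26.8198 mm and α/2 = 4.8°, tan(α/2) ≈ 0.08397, so f ≈ 26.8198 / 0.16794 ≈ 159.6941 mm.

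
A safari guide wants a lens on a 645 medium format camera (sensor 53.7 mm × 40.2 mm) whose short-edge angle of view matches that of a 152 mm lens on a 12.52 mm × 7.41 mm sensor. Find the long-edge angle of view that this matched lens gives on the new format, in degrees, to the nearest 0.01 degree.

3.73°

Equal short-edge AOV ⇒ f₂ = f₁ · 40.2/7.41 = 152 × 5.42510 ≈ 824.6154 mm.
Long-edge AOV on the new format = 2·arctan(53.7 / (2 × 824.6154)) = 2·arctan(0.03256) ≈ 3.7299°.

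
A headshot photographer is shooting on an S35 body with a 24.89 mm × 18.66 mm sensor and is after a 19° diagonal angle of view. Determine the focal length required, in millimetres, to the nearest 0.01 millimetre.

92.95 mm

Sensor diagonal = √(24.89² + 18.66²) = √967.7077 ≈ 31.1080 mm.
From α = 2·arctan(d/2f) we get f = d / (2·tan(α/2)).
With d = 31.1080 mm and α/2 = 9.5°, tan(α/2) ≈ 0.16734, so f ≈ 31.1080 / 0.33469 ≈ 92.9470 mm.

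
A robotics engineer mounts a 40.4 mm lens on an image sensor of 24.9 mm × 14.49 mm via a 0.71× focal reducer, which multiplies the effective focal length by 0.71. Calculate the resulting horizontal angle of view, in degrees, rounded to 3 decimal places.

Effective focal length f = 40.4 × 0.71 = 28.684 mm.
α = 2·arctan(24.9 / (2 × 28.684)) = 2·arctan(0.43404) ≈ 46.9255°.

46.926°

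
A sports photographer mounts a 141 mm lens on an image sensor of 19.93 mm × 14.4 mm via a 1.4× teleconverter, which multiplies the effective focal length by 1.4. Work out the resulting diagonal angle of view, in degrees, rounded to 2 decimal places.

Effective focal length f = 141 × 1.4 = 197.4 mm.
Sensor diagonal = √(19.93² + 14.4²) = √604.5649 ≈ 24.5879 mm.
α = 2·arctan(24.588 / (2 × 197.4)) = 2·arctan(0.06228) ≈ 7.1275°.

7.13°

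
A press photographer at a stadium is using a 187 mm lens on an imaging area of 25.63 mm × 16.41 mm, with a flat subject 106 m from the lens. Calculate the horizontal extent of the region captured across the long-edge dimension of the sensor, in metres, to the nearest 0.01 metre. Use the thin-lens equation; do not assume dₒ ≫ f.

dₒ: 106 m = 106000 mm.
Similar triangles through the lens centre give W/dₒ = w/dᵢ; with 1/f = 1/dₒ + 1/dᵢ this gives W = w·(dₒ − f)/f.
W = 25.63 mm × (106000 − 187) / 187 = 25.63 × 565.8449 ≈ 14502.605 mm = 14.5026 m.

14.50 m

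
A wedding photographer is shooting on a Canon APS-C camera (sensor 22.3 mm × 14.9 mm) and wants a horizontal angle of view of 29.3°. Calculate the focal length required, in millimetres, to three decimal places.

42.653 mm

From α = 2·arctan(w/2f) we get f = w / (2·tan(α/2)).
With w = 22.3 mm and α/2 = 14.65°, tan(α/2) ≈ 0.26141, so f ≈ 22.3 / 0.52283 ≈ 42.6529 mm.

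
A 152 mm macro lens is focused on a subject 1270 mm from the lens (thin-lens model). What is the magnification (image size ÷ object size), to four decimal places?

Thin lens: 1/f = 1/dₒ + 1/dᵢ → 1/dᵢ = 1/152 − 1/1270 = 0.0057915 mm⁻¹, so dᵢ ≈ 172.6655 mm.
Magnification m = dᵢ/dₒ = 172.6655/1270 ≈ 0.13596.

0.1360×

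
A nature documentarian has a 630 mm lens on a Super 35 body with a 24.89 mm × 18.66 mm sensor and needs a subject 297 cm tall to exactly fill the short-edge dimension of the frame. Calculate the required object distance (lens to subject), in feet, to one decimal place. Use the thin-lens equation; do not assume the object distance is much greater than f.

W: 297 cm = 2970 mm.
Magnification m = h/W = dᵢ/dₒ; combined with 1/f = 1/dₒ + 1/dᵢ this gives dₒ = f·(1 + W/h).
dₒ = 630 mm × (1 + 2970/18.66) = 630 × 160.1640 ≈ 100903.312 mm = 100903.312/304.8 ft = 331.048 ft.

331.0 ft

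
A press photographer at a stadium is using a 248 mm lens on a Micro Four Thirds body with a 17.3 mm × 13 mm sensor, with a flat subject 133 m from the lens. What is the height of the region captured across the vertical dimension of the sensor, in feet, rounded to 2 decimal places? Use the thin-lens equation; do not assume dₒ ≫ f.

22.83 ft

dₒ: 133 m = 133000 mm.
Similar triangles through the lens centre give W/dₒ = h/dᵢ; with 1/f = 1/dₒ + 1/dᵢ this gives W = h·(dₒ − f)/f.
W = 13 mm × (133000 − 248) / 248 = 13 × 535.2903 ≈ 6958.774 mm = 6958.774/304.8 ft = 22.8306 ft.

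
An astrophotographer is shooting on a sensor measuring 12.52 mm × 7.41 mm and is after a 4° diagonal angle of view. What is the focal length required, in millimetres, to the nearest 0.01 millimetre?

208.31 mm

Sensor diagonal = √(12.52² + 7.41²) = √211.6585 ≈ 14.5485 mm.
From α = 2·arctan(d/2f) we get f = d / (2·tan(α/2)).
With d = 14.5485 mm and α/2 = 2°, tan(α/2) ≈ 0.03492, so f ≈ 14.5485 / 0.06984 ≈ 208.3071 mm.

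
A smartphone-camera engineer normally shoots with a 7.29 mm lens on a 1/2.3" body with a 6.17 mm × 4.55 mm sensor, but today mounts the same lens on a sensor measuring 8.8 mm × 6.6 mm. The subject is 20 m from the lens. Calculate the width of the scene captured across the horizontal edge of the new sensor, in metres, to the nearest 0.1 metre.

The focal length stays 7.29 mm; the relevant sensor dimension is now w = 8.8 mm. Object distance dₒ = 20 m = 20000 mm.
Thin-lens field width W = w·(dₒ − f)/f = 8.8 × (20000 − 7.29)/7.29 ≈ 24133.861 mm = 24.1339 m.

24.1 m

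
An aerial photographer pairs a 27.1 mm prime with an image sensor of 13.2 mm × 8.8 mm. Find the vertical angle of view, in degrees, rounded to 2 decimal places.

Angle of view α = 2·arctan(h/2f) with h = 8.8 mm and f = 27.1 mm.
h/2f = 0.16236; arctan(0.16236) ≈ 9.2222°, so α ≈ 18.4443°.

18.44°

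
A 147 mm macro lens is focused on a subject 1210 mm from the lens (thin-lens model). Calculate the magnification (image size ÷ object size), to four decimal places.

Thin lens: 1/f = 1/dₒ + 1/dᵢ → 1/dᵢ = 1/147 − 1/1210 = 0.0059763 mm⁻¹, so dᵢ ≈ 167.3283 mm.
Magnification m = dᵢ/dₒ = 167.3283/1210 ≈ 0.13829.

0.1383×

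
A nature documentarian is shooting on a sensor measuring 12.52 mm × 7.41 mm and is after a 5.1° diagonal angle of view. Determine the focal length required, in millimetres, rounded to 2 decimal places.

163.34 mm

Sensor diagonal = √(12.52² + 7.41²) = √211.6585 ≈ 14.5485 mm.
From α = 2·arctan(d/2f) we get f = d / (2·tan(α/2)).
With d = 14.5485 mm and α/2 = 2.55°, tan(α/2) ≈ 0.04454, so f ≈ 14.5485 / 0.08907 ≈ 163.3366 mm.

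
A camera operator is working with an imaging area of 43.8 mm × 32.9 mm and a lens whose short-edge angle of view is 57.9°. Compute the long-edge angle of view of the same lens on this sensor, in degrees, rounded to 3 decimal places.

72.739°

From the short-edge AOV: f = 32.9 / (2·tan(28.95°)) = 32.9 / 1.10634 ≈ 29.7378 mm.
Long-edge AOV = 2·arctan(43.8 / (2 × 29.7378)) = 2·arctan(0.73644) ≈ 72.7386°.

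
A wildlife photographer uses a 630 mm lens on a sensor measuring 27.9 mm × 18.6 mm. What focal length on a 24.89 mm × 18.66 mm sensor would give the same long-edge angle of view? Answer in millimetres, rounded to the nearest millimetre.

Equal angle of view means equal width/f ratio, so f₂ = f₁ · (width₂/width₁) = 630 × 24.89/27.9.
f₂ = 630 × 0.89211 ≈ 562.032 mm.

562 mm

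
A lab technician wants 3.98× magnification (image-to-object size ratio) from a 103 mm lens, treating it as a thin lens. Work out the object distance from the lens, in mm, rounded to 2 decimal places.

With m = dᵢ/dₒ and 1/f = 1/dₒ + 1/dᵢ, substituting dᵢ = m·dₒ gives 1/f = (1 + 1/m)/dₒ, hence dₒ = f·(1 + 1/m).
dₒ = 103 × (1 + 1/3.98) = 103 × 1.25126 ≈ 128.879 mm.

128.88 mm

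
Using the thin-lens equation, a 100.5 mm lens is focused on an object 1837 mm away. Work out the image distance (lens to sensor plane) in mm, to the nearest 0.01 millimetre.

1/dᵢ = 1/f − 1/dₒ = 1/100.5 − 1/1837 = 0.0094059 mm⁻¹.
dᵢ = 1/0.0094059 ≈ 106.3164 mm.

106.32 mm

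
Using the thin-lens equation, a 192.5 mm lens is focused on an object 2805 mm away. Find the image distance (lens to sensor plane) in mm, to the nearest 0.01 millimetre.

206.68 mm

1/dᵢ = 1/f − 1/dₒ = 1/192.5 − 1/2805 = 0.0048383 mm⁻¹.
dᵢ = 1/0.0048383 ≈ 206.6842 mm.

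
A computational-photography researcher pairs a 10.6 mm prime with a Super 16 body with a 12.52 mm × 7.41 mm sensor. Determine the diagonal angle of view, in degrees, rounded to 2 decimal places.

68.92°

Sensor diagonal = √(12.52² + 7.41²) = √211.6585 ≈ 14.5485 mm.
Angle of view α = 2·arctan(d/2f) with d = 14.5485 mm and f = 10.6 mm.
d/2f = 0.68625; arctan(0.68625) ≈ 34.4598°, so α ≈ 68.9197°.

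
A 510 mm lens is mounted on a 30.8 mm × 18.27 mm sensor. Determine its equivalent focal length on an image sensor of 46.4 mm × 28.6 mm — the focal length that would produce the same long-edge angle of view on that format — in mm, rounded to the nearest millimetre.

Equal angle of view means equal width/f ratio, so f₂ = f₁ · (width₂/width₁) = 510 × 46.4/30.8.
f₂ = 510 × 1.50649 ≈ 768.312 mm.

768 mm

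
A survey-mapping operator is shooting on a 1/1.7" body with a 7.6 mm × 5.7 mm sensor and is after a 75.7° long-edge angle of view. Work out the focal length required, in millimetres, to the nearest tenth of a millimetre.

4.9 mm

From α = 2·arctan(w/2f) we get f = w / (2·tan(α/2)).
With w = 7.6 mm and α/2 = 37.85°, tan(α/2) ≈ 0.77708, so f ≈ 7.6 / 1.55416 ≈ 4.8901 mm.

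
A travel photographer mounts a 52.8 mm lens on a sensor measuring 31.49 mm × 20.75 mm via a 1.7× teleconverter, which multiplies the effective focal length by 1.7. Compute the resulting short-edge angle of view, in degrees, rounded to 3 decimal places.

13.187°

Effective focal length f = 52.8 × 1.7 = 89.76 mm.
α = 2·arctan(20.75 / (2 × 89.76)) = 2·arctan(0.11559) ≈ 13.1867°.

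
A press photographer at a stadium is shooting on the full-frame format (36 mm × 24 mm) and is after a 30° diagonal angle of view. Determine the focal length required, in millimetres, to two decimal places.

80.74 mm

Sensor diagonal = √(36² + 24²) = √1872.0000 ≈ 43.2666 mm.
From α = 2·arctan(d/2f) we get f = d / (2·tan(α/2)).
With d = 43.2666 mm and α/2 = 15°, tan(α/2) ≈ 0.26795, so f ≈ 43.2666 / 0.53590 ≈ 80.7366 mm.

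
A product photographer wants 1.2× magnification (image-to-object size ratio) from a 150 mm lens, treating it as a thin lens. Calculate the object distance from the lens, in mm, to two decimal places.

With m = dᵢ/dₒ and 1/f = 1/dₒ + 1/dᵢ, substituting dᵢ = m·dₒ gives 1/f = (1 + 1/m)/dₒ, hence dₒ = f·(1 + 1/m).
dₒ = 150 × (1 + 1/1.2) = 150 × 1.83333 ≈ 275.000 mm.

275.00 mm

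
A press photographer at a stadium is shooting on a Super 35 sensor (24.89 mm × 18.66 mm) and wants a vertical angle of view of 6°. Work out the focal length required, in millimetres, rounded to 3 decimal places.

From α = 2·arctan(h/2f) we get f = h / (2·tan(α/2)).
With h = 18.66 mm and α/2 = 3°, tan(α/2) ≈ 0.05241, so f ≈ 18.66 / 0.10482 ≈ 178.0270 mm.

178.027 mm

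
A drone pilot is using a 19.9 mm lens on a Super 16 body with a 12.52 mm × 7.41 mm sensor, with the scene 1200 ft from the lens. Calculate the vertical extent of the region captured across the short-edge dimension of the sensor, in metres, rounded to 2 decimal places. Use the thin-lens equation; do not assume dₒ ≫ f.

dₒ: 1200 ft × 304.8 mm/ft = 365759.99 mm.
Similar triangles through the lens centre give W/dₒ = h/dᵢ; with 1/f = 1/dₒ + 1/dᵢ this gives W = h·(dₒ − f)/f.
W = 7.41 mm × (365760 − 19.9) / 19.9 = 7.41 × 18378.8989 ≈ 136187.641 mm = 136.188 m.

136.19 m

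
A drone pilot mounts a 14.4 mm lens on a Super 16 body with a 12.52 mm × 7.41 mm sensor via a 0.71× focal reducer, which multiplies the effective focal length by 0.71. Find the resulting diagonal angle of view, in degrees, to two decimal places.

70.86°

Effective focal length f = 14.4 × 0.71 = 10.224 mm.
Sensor diagonal = √(12.52² + 7.41²) = √211.6585 ≈ 14.5485 mm.
α = 2·arctan(14.548 / (2 × 10.224)) = 2·arctan(0.71149) ≈ 70.8627°.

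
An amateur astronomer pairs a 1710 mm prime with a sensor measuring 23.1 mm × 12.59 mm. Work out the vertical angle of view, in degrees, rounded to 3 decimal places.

0.422°

Angle of view α = 2·arctan(h/2f) with h = 12.59 mm and f = 1710 mm.
h/2f = 0.00368; arctan(0.00368) ≈ 0.2109°, so α ≈ 0.4218°.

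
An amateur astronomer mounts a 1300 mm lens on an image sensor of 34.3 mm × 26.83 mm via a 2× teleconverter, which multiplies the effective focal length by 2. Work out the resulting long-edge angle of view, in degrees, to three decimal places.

0.756°

Effective focal length f = 1300 × 2 = 2600 mm.
α = 2·arctan(34.3 / (2 × 2600)) = 2·arctan(0.00660) ≈ 0.7559°.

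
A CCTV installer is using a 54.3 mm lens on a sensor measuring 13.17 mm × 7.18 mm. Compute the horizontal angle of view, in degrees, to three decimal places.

Angle of view α = 2·arctan(w/2f) with w = 13.17 mm and f = 54.3 mm.
w/2f = 0.12127; arctan(0.12127) ≈ 6.9145°, so α ≈ 13.8291°.

13.829°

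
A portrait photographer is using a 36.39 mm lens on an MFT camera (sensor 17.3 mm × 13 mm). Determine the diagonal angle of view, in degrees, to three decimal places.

Sensor diagonal = √(17.3² + 13²) = √468.2900 ≈ 21.6400 mm.
Angle of view α = 2·arctan(d/2f) with d = 21.6400 mm and f = 36.39 mm.
d/2f = 0.29733; arctan(0.29733) ≈ 16.5590°, so α ≈ 33.1181°.

33.118°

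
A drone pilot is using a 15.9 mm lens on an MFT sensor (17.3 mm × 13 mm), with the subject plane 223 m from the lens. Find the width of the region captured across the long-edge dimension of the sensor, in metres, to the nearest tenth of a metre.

dₒ: 223 m = 223000 mm.
Similar triangles through the lens centre give W/dₒ = w/dᵢ; with 1/f = 1/dₒ + 1/dᵢ this gives W = w·(dₒ − f)/f.
W = 17.3 mm × (223000 − 15.9) / 15.9 = 17.3 × 14024.1572 ≈ 242617.920 mm = 242.618 m.

242.6 m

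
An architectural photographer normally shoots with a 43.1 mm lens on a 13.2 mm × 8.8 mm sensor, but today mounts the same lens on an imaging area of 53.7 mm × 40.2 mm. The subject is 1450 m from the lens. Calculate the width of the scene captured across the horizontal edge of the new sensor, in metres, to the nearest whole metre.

The focal length stays 43.1 mm; the relevant sensor dimension is now w = 53.7 mm. Object distance dₒ = 1450 m = 1.45e+06 mm.
Thin-lens field width W = w·(dₒ − f)/f = 53.7 × (1.45e+06 − 43.1)/43.1 ≈ 1806558.829 mm = 1806.56 m.

1807 m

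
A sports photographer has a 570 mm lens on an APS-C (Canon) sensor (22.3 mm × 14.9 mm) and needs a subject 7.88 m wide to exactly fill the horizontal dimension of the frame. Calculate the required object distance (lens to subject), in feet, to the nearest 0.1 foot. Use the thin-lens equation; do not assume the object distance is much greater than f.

W: 7.88 m = 7880 mm.
Magnification m = w/W = dᵢ/dₒ; combined with 1/f = 1/dₒ + 1/dᵢ this gives dₒ = f·(1 + W/w).
dₒ = 570 mm × (1 + 7880/22.3) = 570 × 354.3632 ≈ 201987.040 mm = 201987.040/304.8 ft = 662.687 ft.

662.7 ft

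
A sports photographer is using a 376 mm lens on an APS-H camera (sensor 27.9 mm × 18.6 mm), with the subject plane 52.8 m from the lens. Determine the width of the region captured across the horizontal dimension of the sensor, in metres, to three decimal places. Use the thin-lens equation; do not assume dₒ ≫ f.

3.890 m

dₒ: 52.8 m = 52800 mm.
Similar triangles through the lens centre give W/dₒ = w/dᵢ; with 1/f = 1/dₒ + 1/dᵢ this gives W = w·(dₒ − f)/f.
W = 27.9 mm × (52800 − 376) / 376 = 27.9 × 139.4255 ≈ 3889.972 mm = 3.88997 m.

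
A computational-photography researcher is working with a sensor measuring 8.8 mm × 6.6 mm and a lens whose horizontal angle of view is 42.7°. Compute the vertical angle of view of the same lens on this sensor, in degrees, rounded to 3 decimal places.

From the horizontal AOV: f = 8.8 / (2·tan(21.35°)) = 8.8 / 0.78178 ≈ 11.2564 mm.
Vertical AOV = 2·arctan(6.6 / (2 × 11.2564)) = 2·arctan(0.29317) ≈ 32.6788°.

32.679°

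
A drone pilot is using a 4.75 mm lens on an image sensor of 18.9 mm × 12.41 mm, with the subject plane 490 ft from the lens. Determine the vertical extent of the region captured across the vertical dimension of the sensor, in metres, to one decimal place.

390.2 m

dₒ: 490 ft × 304.8 mm/ft = 149352.00 mm.
Similar triangles through the lens centre give W/dₒ = h/dᵢ; with 1/f = 1/dₒ + 1/dᵢ this gives W = h·(dₒ − f)/f.
W = 12.41 mm × (149352 − 4.75) / 4.75 = 12.41 × 31441.5253 ≈ 390189.329 mm = 390.189 m.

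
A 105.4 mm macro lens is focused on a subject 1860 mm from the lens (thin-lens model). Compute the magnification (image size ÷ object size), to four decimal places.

0.0601×

Thin lens: 1/f = 1/dₒ + 1/dᵢ → 1/dᵢ = 1/105.4 − 1/1860 = 0.0089500 mm⁻¹, so dᵢ ≈ 111.7314 mm.
Magnification m = dᵢ/dₒ = 111.7314/1860 ≈ 0.06007.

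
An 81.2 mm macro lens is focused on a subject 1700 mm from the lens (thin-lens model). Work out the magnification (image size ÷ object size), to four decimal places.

0.0502×

Thin lens: 1/f = 1/dₒ + 1/dᵢ → 1/dᵢ = 1/81.2 − 1/1700 = 0.0117270 mm⁻¹, so dᵢ ≈ 85.2730 mm.
Magnification m = dᵢ/dₒ = 85.2730/1700 ≈ 0.05016.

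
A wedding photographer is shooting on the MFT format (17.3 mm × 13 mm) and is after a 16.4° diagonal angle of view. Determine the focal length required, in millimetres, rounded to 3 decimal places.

Sensor diagonal = √(17.3² + 13²) = √468.2900 ≈ 21.6400 mm.
From α = 2·arctan(d/2f) we get f = d / (2·tan(α/2)).
With d = 21.6400 mm and α/2 = 8.2°, tan(α/2) ≈ 0.14410, so f ≈ 21.6400 / 0.28820 ≈ 75.0856 mm.

75.086 mm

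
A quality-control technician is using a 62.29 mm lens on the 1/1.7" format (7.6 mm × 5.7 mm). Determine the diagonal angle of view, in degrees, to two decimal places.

Sensor diagonal = √(7.6² + 5.7²) = √90.2500 ≈ 9.5000 mm.
Angle of view α = 2·arctan(d/2f) with d = 9.5000 mm and f = 62.29 mm.
d/2f = 0.07626; arctan(0.07626) ≈ 4.3607°, so α ≈ 8.7214°.

8.72°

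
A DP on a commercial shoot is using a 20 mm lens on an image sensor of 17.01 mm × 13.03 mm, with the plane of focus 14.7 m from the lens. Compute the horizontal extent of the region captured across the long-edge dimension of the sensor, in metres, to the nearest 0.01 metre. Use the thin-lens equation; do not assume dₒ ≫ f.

12.49 m

dₒ: 14.7 m = 14700 mm.
Similar triangles through the lens centre give W/dₒ = w/dᵢ; with 1/f = 1/dₒ + 1/dᵢ this gives W = w·(dₒ − f)/f.
W = 17.01 mm × (14700 − 20) / 20 = 17.01 × 734.0000 ≈ 12485.340 mm = 12.4853 m.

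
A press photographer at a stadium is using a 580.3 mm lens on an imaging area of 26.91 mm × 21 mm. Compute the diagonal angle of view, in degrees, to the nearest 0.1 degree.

Sensor diagonal = √(26.91² + 21²) = √1165.1481 ≈ 34.1343 mm.
Angle of view α = 2·arctan(d/2f) with d = 34.1343 mm and f = 580.3 mm.
d/2f = 0.02941; arctan(0.02941) ≈ 1.6846°, so α ≈ 3.3693°.

3.4°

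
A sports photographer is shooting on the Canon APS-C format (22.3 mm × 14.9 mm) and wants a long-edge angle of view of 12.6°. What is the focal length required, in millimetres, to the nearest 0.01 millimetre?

101.00 mm

From α = 2·arctan(w/2f) we get f = w / (2·tan(α/2)).
With w = 22.3 mm and α/2 = 6.3°, tan(α/2) ≈ 0.11040, so f ≈ 22.3 / 0.22080 ≈ 100.9954 mm.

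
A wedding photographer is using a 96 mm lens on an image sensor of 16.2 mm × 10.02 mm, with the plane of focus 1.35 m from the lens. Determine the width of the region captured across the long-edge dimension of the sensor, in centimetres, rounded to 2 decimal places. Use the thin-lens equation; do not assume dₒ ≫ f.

21.16 cm

dₒ: 1.35 m = 1350 mm.
Similar triangles through the lens centre give W/dₒ = w/dᵢ; with 1/f = 1/dₒ + 1/dᵢ this gives W = w·(dₒ − f)/f.
W = 16.2 mm × (1350 − 96) / 96 = 16.2 × 13.0625 ≈ 211.612 mm = 21.1612 cm.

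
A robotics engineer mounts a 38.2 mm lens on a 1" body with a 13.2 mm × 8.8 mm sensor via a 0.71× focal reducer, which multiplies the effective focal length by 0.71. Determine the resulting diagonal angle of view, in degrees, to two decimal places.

32.60°

Effective focal length f = 38.2 × 0.71 = 27.122 mm.
Sensor diagonal = √(13.2² + 8.8²) = √251.6800 ≈ 15.8644 mm.
α = 2·arctan(15.864 / (2 × 27.122)) = 2·arctan(0.29246) ≈ 32.6046°.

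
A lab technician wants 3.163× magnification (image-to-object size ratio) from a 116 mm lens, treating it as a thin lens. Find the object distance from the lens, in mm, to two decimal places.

152.67 mm

With m = dᵢ/dₒ and 1/f = 1/dₒ + 1/dᵢ, substituting dᵢ = m·dₒ gives 1/f = (1 + 1/m)/dₒ, hence dₒ = f·(1 + 1/m).
dₒ = 116 × (1 + 1/3.163) = 116 × 1.31616 ≈ 152.674 mm.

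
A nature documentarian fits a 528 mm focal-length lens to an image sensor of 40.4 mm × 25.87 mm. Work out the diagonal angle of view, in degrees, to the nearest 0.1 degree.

Sensor diagonal = √(40.4² + 25.87²) = √2301.4169 ≈ 47.9731 mm.
Angle of view α = 2·arctan(d/2f) with d = 47.9731 mm and f = 528 mm.
d/2f = 0.04543; arctan(0.04543) ≈ 2.6011°, so α ≈ 5.2022°.

5.2°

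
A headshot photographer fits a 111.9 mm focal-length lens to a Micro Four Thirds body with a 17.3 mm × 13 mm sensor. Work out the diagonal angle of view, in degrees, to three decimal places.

11.046°

Sensor diagonal = √(17.3² + 13²) = √468.2900 ≈ 21.6400 mm.
Angle of view α = 2·arctan(d/2f) with d = 21.6400 mm and f = 111.9 mm.
d/2f = 0.09669; arctan(0.09669) ≈ 5.5230°, so α ≈ 11.0459°.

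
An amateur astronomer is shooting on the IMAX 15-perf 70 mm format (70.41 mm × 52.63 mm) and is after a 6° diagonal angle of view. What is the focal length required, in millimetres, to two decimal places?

838.67 mm

Sensor diagonal = √(70.41² + 52.63²) = √7727.4850 ≈ 87.9061 mm.
From α = 2·arctan(d/2f) we get f = d / (2·tan(α/2)).
With d = 87.9061 mm and α/2 = 3°, tan(α/2) ≈ 0.05241, so f ≈ 87.9061 / 0.10482 ≈ 838.6743 mm.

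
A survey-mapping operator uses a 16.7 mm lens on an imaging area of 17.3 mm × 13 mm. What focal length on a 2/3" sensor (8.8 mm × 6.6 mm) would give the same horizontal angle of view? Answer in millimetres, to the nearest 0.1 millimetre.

8.5 mm

Equal angle of view means equal width/f ratio, so f₂ = f₁ · (width₂/width₁) = 16.7 × 8.8/17.3.
f₂ = 16.7 × 0.50867 ≈ 8.495 mm.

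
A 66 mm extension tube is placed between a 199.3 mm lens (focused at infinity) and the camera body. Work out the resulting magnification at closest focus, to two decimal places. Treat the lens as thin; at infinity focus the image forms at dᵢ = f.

The tube moves the image plane from f to f + e, so dᵢ = 199.3 + 66 = 265.3 mm. Focus is achieved when 1/f = 1/dₒ + 1/dᵢ, giving dₒ = 1/(1/f − 1/(f+e)).
Magnification m = dᵢ/dₒ = (f+e)·(1/f − 1/(f+e)) = e/f = 66/199.3 ≈ 0.3312.

0.33×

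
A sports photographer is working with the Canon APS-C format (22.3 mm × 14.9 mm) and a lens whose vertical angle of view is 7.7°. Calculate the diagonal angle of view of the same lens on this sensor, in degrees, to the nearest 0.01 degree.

13.81°

From the vertical AOV: f = 14.9 / (2·tan(3.85°)) = 14.9 / 0.13459 ≈ 110.7041 mm.
Sensor diagonal = √(22.3² + 14.9²) = √719.3000 ≈ 26.8198 mm.
Diagonal AOV = 2·arctan(26.8198 / (2 × 110.7041)) = 2·arctan(0.12113) ≈ 13.8135°.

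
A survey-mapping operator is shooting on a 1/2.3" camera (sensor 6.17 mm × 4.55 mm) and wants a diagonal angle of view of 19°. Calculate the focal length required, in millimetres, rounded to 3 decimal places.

Sensor diagonal = √(6.17² + 4.55²) = √58.7714 ≈ 7.6663 mm.
From α = 2·arctan(d/2f) we get f = d / (2·tan(α/2)).
With d = 7.6663 mm and α/2 = 9.5°, tan(α/2) ≈ 0.16734, so f ≈ 7.6663 / 0.33469 ≈ 22.9059 mm.

22.906 mm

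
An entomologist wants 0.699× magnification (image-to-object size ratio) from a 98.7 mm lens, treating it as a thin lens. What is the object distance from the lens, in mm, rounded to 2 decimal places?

With m = dᵢ/dₒ and 1/f = 1/dₒ + 1/dᵢ, substituting dᵢ = m·dₒ gives 1/f = (1 + 1/m)/dₒ, hence dₒ = f·(1 + 1/m).
dₒ = 98.7 × (1 + 1/0.699) = 98.7 × 2.43062 ≈ 239.902 mm.

239.90 mm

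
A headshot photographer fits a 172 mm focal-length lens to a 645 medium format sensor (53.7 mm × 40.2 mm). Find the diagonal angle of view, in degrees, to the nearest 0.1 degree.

22.1°

Sensor diagonal = √(53.7² + 40.2²) = √4499.7300 ≈ 67.0800 mm.
Angle of view α = 2·arctan(d/2f) with d = 67.0800 mm and f = 172 mm.
d/2f = 0.19500; arctan(0.19500) ≈ 11.0342°, so α ≈ 22.0684°.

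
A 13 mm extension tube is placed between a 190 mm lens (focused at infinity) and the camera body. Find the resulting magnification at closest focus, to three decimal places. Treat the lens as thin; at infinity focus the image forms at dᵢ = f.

The tube moves the image plane from f to f + e, so dᵢ = 190 + 13 = 203 mm. Focus is achieved when 1/f = 1/dₒ + 1/dᵢ, giving dₒ = 1/(1/f − 1/(f+e)).
Magnification m = dᵢ/dₒ = (f+e)·(1/f − 1/(f+e)) = e/f = 13/190 ≈ 0.0684.

0.068×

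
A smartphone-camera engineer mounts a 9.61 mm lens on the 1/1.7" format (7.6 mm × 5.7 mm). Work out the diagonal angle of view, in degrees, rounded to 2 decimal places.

52.60°

Sensor diagonal = √(7.6² + 5.7²) = √90.2500 ≈ 9.5000 mm.
Angle of view α = 2·arctan(d/2f) with d = 9.5000 mm and f = 9.61 mm.
d/2f = 0.49428; arctan(0.49428) ≈ 26.3021°, so α ≈ 52.6042°.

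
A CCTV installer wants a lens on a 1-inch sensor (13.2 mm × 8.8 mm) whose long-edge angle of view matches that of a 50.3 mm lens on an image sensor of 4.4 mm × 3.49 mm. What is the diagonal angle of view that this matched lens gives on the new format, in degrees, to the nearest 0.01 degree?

Equal long-edge AOV ⇒ f₂ = f₁ · 13.2/4.4 = 50.3 × 3.00000 ≈ 150.9000 mm.
Sensor diagonal = √(13.2² + 8.8²) = √251.6800 ≈ 15.8644 mm.
Diagonal AOV on the new format = 2·arctan(15.8644 / (2 × 150.9000)) = 2·arctan(0.05257) ≈ 6.0181°.

6.02°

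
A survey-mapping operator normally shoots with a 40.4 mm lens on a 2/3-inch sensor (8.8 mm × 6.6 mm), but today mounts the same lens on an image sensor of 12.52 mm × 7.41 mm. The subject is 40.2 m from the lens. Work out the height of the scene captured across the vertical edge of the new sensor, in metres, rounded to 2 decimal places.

The focal length stays 40.4 mm; the relevant sensor dimension is now h = 7.41 mm. Object distance dₒ = 40.2 m = 40200 mm.
Thin-lens field height W = h·(dₒ − f)/f = 7.41 × (40200 − 40.4)/40.4 ≈ 7365.907 mm = 7.36591 m.

7.37 m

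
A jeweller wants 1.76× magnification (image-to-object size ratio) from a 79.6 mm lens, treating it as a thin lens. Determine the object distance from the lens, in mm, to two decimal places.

With m = dᵢ/dₒ and 1/f = 1/dₒ + 1/dᵢ, substituting dᵢ = m·dₒ gives 1/f = (1 + 1/m)/dₒ, hence dₒ = f·(1 + 1/m).
dₒ = 79.6 × (1 + 1/1.76) = 79.6 × 1.56818 ≈ 124.827 mm.

124.83 mm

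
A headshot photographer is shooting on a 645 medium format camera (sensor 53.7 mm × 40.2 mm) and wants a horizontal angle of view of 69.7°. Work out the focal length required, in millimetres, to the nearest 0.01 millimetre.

From α = 2·arctan(w/2f) we get f = w / (2·tan(α/2)).
With w = 53.7 mm and α/2 = 34.85°, tan(α/2) ≈ 0.69631, so f ≈ 53.7 / 1.39263 ≈ 38.5602 mm.

38.56 mm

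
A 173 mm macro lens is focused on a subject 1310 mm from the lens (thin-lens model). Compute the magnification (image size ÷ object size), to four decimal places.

0.1522×

Thin lens: 1/f = 1/dₒ + 1/dᵢ → 1/dᵢ = 1/173 − 1/1310 = 0.0050170 mm⁻¹, so dᵢ ≈ 199.3228 mm.
Magnification m = dᵢ/dₒ = 199.3228/1310 ≈ 0.15215.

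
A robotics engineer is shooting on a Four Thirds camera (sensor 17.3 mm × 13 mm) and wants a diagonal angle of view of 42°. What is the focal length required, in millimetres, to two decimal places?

28.19 mm

Sensor diagonal = √(17.3² + 13²) = √468.2900 ≈ 21.6400 mm.
From α = 2·arctan(d/2f) we get f = d / (2·tan(α/2)).
With d = 21.6400 mm and α/2 = 21°, tan(α/2) ≈ 0.38386, so f ≈ 21.6400 / 0.76773 ≈ 28.1871 mm.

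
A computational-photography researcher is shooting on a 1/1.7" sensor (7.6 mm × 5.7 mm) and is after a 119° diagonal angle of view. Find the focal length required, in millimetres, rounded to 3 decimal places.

2.798 mm

Sensor diagonal = √(7.6² + 5.7²) = √90.2500 ≈ 9.5000 mm.
From α = 2·arctan(d/2f) we get f = d / (2·tan(α/2)).
With d = 9.5000 mm and α/2 = 59.5°, tan(α/2) ≈ 1.69766, so f ≈ 9.5000 / 3.39533 ≈ 2.7980 mm.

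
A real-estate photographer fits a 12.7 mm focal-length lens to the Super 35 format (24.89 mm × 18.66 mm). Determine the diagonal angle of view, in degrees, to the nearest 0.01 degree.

101.54°

Sensor diagonal = √(24.89² + 18.66²) = √967.7077 ≈ 31.1080 mm.
Angle of view α = 2·arctan(d/2f) with d = 31.1080 mm and f = 12.7 mm.
d/2f = 1.22472; arctan(1.22472) ≈ 50.7680°, so α ≈ 101.5360°.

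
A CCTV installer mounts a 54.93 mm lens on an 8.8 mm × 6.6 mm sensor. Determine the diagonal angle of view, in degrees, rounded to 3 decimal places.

11.436°

Sensor diagonal = √(8.8² + 6.6²) = √121.0000 ≈ 11.0000 mm.
Angle of view α = 2·arctan(d/2f) with d = 11.0000 mm and f = 54.93 mm.
d/2f = 0.10013; arctan(0.10013) ≈ 5.7178°, so α ≈ 11.4356°.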